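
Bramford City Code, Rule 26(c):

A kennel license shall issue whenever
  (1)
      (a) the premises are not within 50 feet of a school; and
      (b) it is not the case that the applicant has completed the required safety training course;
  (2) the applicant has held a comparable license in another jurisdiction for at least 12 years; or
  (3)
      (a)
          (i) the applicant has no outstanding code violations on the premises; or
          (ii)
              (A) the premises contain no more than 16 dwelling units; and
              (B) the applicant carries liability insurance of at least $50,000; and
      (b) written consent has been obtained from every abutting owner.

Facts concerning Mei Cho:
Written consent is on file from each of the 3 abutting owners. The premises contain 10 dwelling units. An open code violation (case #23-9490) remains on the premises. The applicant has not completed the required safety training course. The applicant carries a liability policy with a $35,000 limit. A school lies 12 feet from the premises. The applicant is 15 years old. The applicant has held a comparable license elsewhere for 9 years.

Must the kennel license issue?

(a) ≥50 ft from school — not met.
(b) not (safety training) — met.
(1): F AND T → false.
(2) prior license ≥ 12 yr — not met.
(i) no code violations — not met.
(A) ≤ 16 units — holds.
(B) insurance ≥ $50,000 — not satisfied.
So (ii) is not satisfied (T AND F).
(a) = F OR F = false.
(b) all abutters consent — met.
(3) = F AND T = false.
So Overall is not satisfied (F OR F OR F).

No — denied.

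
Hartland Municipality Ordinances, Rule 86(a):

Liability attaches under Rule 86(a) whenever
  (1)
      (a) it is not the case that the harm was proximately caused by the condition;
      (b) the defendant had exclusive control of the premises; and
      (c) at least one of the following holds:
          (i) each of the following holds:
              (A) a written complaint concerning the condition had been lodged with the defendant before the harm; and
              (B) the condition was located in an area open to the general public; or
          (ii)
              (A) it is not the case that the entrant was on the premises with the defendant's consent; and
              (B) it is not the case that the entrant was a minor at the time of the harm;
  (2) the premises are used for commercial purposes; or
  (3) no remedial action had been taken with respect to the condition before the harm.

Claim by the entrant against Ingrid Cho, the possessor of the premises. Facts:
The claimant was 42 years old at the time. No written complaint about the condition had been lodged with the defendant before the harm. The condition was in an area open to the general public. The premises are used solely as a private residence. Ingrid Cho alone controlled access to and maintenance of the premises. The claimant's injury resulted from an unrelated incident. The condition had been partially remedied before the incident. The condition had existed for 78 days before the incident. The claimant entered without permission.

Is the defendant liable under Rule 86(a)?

Yes — liable.

(a) not (proximate cause) — holds.
(b) exclusive control — satisfied.
(A) complaint lodged — not satisfied.
(B) public area — satisfied.
(i) = F AND T = false.
(A) not (consent to enter) — holds.
(B) not (entrant a minor) — satisfied.
(ii): T AND T → true.
So (c) is satisfied (F OR T).
(1): T AND T AND T → true.
(2) commercial use — fails.
(3) no remedial action — fails.
So Overall is satisfied (T OR F OR F).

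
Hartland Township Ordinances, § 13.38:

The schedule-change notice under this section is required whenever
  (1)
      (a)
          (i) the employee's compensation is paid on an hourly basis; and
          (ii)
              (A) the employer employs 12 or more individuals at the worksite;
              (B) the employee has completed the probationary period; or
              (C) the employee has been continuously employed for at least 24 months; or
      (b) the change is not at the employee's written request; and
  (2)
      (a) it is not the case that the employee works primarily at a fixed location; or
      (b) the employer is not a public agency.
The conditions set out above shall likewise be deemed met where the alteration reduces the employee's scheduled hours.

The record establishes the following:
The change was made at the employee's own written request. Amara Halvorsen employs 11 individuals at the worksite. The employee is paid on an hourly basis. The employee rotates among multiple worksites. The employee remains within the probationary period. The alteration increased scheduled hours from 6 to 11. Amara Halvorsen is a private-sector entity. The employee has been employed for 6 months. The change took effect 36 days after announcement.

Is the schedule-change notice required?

(i) hourly-paid — satisfied.
(A) ≥ 12 at site — not met.
(B) past probation — fails.
(C) tenure ≥ 24 mo. — fails.
(ii) = F OR F OR F = false.
(a): T AND F → false.
(b) not employee-requested — fails.
(1): F OR F → false.
(a) not (fixed location) — holds.
(b) not (public agency) — holds.
(2): T OR T → true.
Overall: F AND T → false.
Exception (hours reduced) — not satisfied.
Result: main false OR exception false → false.

No — not required.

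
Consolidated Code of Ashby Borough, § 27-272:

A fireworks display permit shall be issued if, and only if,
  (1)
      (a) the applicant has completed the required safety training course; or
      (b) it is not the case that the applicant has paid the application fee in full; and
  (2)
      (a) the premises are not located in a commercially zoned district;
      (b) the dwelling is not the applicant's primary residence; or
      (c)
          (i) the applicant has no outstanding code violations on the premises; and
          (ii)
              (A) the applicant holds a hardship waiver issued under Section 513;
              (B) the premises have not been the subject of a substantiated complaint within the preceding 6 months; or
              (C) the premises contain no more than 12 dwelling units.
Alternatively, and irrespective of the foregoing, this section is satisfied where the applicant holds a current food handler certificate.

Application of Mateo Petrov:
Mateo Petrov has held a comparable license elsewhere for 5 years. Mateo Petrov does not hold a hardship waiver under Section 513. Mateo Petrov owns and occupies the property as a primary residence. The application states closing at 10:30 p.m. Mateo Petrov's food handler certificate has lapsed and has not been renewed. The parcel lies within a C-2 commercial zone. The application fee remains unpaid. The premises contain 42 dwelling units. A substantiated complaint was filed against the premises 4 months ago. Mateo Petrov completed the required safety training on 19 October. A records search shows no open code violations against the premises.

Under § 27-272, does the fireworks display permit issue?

No — denied.

(a) safety training — satisfied.
(b) not (fee paid) — met.
(1) = T OR T = true.
(a) not (commercially zoned) — not met.
(b) not (primary residence) — fails.
(i) no code violations — met.
(A) hardship waiver — fails.
(B) no complaint in 6 mo. — fails.
(C) ≤ 12 units — fails.
So (ii) is not satisfied (F OR F OR F).
So (c) is not satisfied (T AND F).
(2): F OR F OR F → false.
Overall: T AND F → false.
Exception (food handler cert.) — not satisfied.
Result: main false OR exception false → false.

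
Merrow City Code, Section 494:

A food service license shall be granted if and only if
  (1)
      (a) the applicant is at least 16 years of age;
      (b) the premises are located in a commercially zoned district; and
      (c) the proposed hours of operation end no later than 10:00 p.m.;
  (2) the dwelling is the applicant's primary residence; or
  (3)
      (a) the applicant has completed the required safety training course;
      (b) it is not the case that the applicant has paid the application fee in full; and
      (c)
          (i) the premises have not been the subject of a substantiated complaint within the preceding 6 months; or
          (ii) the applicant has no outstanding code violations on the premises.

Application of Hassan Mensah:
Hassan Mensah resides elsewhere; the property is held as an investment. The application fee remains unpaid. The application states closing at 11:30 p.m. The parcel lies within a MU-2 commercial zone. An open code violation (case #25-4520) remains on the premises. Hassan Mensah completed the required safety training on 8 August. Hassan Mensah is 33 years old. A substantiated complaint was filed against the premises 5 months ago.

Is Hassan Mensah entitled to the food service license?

No — denied.

(a) age ≥ 16 — holds.
(b) commercially zoned — satisfied.
(c) closes by 10 p.m. — not satisfied.
So (1) is not satisfied (T AND T AND F).
(2) primary residence — not met.
(a) safety training — holds.
(b) not (fee paid) — met.
(i) no complaint in 6 mo. — not satisfied.
(ii) no code violations — fails.
So (c) is not satisfied (F OR F).
(3): T AND T AND F → false.
Overall = F OR F OR F = false.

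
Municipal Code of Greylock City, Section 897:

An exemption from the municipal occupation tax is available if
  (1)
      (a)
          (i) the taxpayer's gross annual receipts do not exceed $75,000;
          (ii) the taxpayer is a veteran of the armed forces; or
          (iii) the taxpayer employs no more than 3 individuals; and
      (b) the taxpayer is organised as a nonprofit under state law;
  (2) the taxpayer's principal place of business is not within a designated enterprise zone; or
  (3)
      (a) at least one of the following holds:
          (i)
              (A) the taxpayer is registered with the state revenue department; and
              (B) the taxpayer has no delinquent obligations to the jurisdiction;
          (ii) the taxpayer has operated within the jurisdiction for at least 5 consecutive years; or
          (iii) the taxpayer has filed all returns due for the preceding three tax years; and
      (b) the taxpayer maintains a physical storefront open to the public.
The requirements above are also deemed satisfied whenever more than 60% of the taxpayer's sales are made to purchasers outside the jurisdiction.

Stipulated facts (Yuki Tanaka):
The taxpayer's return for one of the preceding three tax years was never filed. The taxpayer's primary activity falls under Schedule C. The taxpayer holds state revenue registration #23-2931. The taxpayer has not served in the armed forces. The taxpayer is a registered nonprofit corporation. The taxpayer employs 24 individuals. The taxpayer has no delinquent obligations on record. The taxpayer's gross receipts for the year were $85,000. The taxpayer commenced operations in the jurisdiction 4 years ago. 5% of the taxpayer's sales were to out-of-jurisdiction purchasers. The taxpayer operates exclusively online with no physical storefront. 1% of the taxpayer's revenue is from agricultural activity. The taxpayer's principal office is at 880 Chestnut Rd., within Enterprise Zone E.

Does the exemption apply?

(i) receipts ≤ $75,000 — not satisfied.
(ii) veteran — not met.
(iii) ≤ 3 employees — fails.
(a): F OR F OR F → false.
(b) nonprofit — holds.
(1) = F AND T = false.
(2) not (in enterprise zone) — fails.
(A) state-registered — satisfied.
(B) no delinquency — met.
(i): T AND T → true.
(ii) ≥ 5 yrs in jurisdiction — not met.
(iii) returns current — not met.
(a): T OR F OR F → true.
(b) has storefront — not satisfied.
(3) = T AND F = false.
Overall: F OR F OR F → false.
Exception (>60% out-of-jur. sales) — not satisfied.
Result: main false OR exception false → false.

No — not exempt.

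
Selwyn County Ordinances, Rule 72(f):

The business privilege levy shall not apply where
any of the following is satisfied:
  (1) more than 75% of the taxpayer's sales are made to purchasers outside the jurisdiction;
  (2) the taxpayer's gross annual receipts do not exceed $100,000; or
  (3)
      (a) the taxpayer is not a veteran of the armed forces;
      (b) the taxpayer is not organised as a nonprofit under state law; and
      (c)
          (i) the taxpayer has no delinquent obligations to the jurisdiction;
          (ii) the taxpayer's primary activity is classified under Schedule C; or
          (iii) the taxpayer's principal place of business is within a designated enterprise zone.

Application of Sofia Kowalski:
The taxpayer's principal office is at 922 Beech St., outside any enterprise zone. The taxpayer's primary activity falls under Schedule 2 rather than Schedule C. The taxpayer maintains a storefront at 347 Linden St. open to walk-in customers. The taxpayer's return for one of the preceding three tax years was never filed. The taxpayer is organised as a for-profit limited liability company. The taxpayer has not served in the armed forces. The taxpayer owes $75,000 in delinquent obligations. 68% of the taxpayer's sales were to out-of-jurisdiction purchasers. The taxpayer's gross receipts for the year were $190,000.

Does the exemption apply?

No — not exempt.

(1) >75% out-of-jur. sales — not met.
(2) receipts ≤ $100,000 — not met.
(a) not (veteran) — holds.
(b) not (nonprofit) — satisfied.
(i) no delinquency — not satisfied.
(ii) Schedule C activity — not satisfied.
(iii) in enterprise zone — not met.
(c): F OR F OR F → false.
(3): T AND T AND F → false.
Overall: F OR F OR F → false.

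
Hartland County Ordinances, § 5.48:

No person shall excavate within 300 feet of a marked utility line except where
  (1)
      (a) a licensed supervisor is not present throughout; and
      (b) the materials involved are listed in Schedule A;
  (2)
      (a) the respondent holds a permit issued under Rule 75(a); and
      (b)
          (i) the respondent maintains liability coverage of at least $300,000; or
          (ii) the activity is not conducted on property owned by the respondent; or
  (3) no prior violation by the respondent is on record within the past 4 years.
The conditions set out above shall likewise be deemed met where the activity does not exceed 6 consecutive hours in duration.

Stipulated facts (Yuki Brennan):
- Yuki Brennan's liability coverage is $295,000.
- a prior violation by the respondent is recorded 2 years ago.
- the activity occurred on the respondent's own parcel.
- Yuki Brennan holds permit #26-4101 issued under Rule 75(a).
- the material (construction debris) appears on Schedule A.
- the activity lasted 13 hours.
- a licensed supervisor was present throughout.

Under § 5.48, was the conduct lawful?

(a) not (supervisor present) — fails.
(b) Schedule A material — holds.
(1) = F AND T = false.
(a) holds permit — holds.
(i) coverage ≥ $300,000 — fails.
(ii) not (own property) — fails.
(b): F OR F → false.
(2): T AND F → false.
(3) no prior violation — fails.
Overall: F OR F OR F → false.
Exception (≤ 6 hrs duration) — not satisfied.
Result: main false OR exception false → false.

No — unlawful.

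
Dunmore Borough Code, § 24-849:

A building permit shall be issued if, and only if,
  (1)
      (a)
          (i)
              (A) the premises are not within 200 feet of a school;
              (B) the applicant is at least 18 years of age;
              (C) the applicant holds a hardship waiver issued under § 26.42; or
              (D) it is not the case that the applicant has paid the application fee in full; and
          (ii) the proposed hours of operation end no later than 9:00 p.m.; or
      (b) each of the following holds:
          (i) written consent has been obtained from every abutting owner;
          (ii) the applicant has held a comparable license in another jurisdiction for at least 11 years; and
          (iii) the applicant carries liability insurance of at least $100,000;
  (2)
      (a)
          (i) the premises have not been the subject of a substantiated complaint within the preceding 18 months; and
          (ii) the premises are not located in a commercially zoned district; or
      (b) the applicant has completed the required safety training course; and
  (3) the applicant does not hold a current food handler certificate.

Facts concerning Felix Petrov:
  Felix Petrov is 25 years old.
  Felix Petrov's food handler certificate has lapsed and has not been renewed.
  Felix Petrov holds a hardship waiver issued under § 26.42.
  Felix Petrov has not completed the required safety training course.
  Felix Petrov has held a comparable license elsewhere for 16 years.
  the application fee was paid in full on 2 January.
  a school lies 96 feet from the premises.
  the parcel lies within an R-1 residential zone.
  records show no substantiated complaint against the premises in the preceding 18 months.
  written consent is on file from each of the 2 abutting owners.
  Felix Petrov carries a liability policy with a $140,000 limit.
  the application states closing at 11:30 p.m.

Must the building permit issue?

Yes — granted.

(A) ≥200 ft from school — not met.
(B) age ≥ 18 — met.
(C) hardship waiver — holds.
(D) not (fee paid) — fails.
(i): F OR T OR T OR F → true.
(ii) closes by 9 p.m. — fails.
(a) = T AND F = false.
(i) all abutters consent — met.
(ii) prior license ≥ 11 yr — satisfied.
(iii) insurance ≥ $100,000 — holds.
(b): T AND T AND T → true.
So (1) is satisfied (F OR T).
(i) no complaint in 18 mo. — holds.
(ii) not (commercially zoned) — satisfied.
So (a) is satisfied (T AND T).
(b) safety training — fails.
(2) = T OR F = true.
(3) not (food handler cert.) — satisfied.
Overall: T AND T AND T → true.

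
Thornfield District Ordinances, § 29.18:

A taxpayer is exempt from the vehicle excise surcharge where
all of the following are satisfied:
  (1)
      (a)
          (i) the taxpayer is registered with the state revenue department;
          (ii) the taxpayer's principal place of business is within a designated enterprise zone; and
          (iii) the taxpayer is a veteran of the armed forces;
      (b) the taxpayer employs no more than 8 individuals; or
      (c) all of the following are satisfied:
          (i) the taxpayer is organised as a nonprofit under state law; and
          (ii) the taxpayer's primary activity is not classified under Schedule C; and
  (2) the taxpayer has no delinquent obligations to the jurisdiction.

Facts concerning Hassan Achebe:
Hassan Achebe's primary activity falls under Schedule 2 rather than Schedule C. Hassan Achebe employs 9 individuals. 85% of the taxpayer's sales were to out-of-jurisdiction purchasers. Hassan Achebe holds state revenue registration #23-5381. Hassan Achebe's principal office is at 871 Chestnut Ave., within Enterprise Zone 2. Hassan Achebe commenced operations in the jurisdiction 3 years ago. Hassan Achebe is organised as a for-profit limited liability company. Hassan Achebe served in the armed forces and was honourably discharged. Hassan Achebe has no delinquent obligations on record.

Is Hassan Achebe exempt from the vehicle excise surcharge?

(i) state-registered — holds.
(ii) in enterprise zone — met.
(iii) veteran — holds.
(a): T AND T AND T → true.
(b) ≤ 8 employees — not met.
(i) nonprofit — fails.
(ii) not (Schedule C activity) — holds.
(c): F AND T → false.
So (1) is satisfied (T OR F OR F).
(2) no delinquency — met.
Overall = T AND T = true.

Yes — exempt.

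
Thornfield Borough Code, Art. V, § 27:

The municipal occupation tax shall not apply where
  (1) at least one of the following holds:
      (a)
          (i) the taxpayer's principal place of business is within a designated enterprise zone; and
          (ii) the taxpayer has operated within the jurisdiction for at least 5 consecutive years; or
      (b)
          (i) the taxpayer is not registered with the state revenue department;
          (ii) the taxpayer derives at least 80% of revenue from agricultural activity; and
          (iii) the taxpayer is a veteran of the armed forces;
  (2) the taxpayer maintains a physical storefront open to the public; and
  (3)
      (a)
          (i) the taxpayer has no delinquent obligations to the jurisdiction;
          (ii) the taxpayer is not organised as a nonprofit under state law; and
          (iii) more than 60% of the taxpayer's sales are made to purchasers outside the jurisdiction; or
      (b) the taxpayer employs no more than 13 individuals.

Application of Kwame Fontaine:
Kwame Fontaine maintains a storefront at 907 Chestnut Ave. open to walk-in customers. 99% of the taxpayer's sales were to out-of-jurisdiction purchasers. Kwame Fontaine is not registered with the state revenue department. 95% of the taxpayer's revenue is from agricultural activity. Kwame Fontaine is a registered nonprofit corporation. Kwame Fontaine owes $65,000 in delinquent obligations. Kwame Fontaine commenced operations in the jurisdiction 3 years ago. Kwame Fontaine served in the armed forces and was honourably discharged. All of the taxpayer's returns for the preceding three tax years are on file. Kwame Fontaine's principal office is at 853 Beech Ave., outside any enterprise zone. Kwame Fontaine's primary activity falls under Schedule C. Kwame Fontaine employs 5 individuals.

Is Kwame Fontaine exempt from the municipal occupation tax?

Yes — exempt.

(i) in enterprise zone — not met.
(ii) ≥ 5 yrs in jurisdiction — not met.
(a): F AND F → false.
(i) not (state-registered) — satisfied.
(ii) ≥80% agricultural — satisfied.
(iii) veteran — holds.
(b) = T AND T AND T = true.
(1) = F OR T = true.
(2) has storefront — satisfied.
(i) no delinquency — not met.
(ii) not (nonprofit) — not satisfied.
(iii) >60% out-of-jur. sales — satisfied.
(a) = F AND F AND T = false.
(b) ≤ 13 employees — satisfied.
So (3) is satisfied (F OR T).
Overall = T AND T AND T = true.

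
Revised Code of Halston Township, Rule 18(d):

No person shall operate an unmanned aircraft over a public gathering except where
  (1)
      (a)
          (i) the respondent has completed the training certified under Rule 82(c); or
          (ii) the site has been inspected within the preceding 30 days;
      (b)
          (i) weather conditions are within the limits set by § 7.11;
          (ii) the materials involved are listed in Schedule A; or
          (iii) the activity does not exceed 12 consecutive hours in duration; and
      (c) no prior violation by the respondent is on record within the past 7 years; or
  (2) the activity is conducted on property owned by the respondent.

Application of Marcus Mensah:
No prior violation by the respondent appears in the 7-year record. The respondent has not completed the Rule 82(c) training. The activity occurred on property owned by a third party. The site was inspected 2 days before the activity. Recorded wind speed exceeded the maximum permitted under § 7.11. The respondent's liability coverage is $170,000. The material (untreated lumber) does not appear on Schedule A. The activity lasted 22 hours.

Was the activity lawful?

(i) training certified — not satisfied.
(ii) site inspected — met.
(a): F OR T → true.
(i) weather ok — not satisfied.
(ii) Schedule A material — not satisfied.
(iii) ≤ 12 hrs duration — not satisfied.
(b) = F OR F OR F = false.
(c) no prior violation — satisfied.
(1) = T AND F AND T = false.
(2) own property — not met.
So Overall is not satisfied (F OR F).

No — unlawful.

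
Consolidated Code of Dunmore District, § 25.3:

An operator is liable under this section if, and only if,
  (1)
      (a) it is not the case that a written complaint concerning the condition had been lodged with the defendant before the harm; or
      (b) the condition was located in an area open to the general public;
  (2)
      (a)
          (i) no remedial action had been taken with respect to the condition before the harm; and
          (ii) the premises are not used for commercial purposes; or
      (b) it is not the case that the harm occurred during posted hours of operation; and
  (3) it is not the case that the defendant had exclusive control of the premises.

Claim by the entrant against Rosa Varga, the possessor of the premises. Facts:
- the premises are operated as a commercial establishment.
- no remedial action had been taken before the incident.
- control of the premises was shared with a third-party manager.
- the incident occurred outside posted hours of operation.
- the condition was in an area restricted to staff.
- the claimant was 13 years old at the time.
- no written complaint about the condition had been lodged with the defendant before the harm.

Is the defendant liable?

Yes — liable.

(a) not (complaint lodged) — met.
(b) public area — not met.
So (1) is satisfied (T OR F).
(i) no remedial action — met.
(ii) not (commercial use) — not met.
So (a) is not satisfied (T AND F).
(b) not (during posted hours) — met.
(2): F OR T → true.
(3) not (exclusive control) — met.
So Overall is satisfied (T AND T AND T).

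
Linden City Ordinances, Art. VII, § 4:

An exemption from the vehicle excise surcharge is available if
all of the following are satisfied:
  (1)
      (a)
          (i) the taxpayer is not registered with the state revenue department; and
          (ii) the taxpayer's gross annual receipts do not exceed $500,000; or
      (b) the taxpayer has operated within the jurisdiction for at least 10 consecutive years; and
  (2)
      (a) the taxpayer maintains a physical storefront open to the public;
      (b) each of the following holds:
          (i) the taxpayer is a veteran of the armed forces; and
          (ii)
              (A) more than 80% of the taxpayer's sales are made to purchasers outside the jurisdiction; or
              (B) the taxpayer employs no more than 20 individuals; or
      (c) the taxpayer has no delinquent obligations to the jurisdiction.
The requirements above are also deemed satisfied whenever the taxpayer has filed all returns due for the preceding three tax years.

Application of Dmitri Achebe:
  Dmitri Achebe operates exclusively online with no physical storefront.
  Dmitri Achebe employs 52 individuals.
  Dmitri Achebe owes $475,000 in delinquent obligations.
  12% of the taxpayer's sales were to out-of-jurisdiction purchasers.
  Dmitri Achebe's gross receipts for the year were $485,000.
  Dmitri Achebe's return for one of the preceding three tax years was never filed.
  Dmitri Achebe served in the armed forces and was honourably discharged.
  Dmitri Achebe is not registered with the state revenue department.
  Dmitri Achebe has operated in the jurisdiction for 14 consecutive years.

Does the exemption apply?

(i) not (state-registered) — satisfied.
(ii) receipts ≤ $500,000 — satisfied.
So (a) is satisfied (T AND T).
(b) ≥ 10 yrs in jurisdiction — satisfied.
So (1) is satisfied (T OR T).
(a) has storefront — fails.
(i) veteran — satisfied.
(A) >80% out-of-jur. sales — not satisfied.
(B) ≤ 20 employees — fails.
So (ii) is not satisfied (F OR F).
So (b) is not satisfied (T AND F).
(c) no delinquency — not satisfied.
(2) = F OR F OR F = false.
Overall = T AND F = false.
Exception (returns current) — not satisfied.
Result: main false OR exception false → false.

No — not exempt.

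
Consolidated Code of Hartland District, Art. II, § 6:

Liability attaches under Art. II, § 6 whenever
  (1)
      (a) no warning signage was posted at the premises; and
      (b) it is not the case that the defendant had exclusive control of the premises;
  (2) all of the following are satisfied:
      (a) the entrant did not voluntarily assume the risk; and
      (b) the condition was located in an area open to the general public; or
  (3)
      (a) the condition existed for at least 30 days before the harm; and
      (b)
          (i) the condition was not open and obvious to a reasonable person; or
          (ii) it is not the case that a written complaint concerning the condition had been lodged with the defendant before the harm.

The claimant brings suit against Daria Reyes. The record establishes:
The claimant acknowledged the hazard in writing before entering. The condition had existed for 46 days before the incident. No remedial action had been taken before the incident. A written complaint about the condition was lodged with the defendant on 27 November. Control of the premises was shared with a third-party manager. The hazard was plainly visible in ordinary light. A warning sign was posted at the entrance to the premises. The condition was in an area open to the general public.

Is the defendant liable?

(a) no signage posted — not satisfied.
(b) not (exclusive control) — satisfied.
(1) = F AND T = false.
(a) no assumed risk — not satisfied.
(b) public area — satisfied.
So (2) is not satisfied (F AND T).
(a) condition ≥30 days old — holds.
(i) not open/obvious — not met.
(ii) not (complaint lodged) — not satisfied.
So (b) is not satisfied (F OR F).
(3): T AND F → false.
So Overall is not satisfied (F OR F OR F).

No — not liable.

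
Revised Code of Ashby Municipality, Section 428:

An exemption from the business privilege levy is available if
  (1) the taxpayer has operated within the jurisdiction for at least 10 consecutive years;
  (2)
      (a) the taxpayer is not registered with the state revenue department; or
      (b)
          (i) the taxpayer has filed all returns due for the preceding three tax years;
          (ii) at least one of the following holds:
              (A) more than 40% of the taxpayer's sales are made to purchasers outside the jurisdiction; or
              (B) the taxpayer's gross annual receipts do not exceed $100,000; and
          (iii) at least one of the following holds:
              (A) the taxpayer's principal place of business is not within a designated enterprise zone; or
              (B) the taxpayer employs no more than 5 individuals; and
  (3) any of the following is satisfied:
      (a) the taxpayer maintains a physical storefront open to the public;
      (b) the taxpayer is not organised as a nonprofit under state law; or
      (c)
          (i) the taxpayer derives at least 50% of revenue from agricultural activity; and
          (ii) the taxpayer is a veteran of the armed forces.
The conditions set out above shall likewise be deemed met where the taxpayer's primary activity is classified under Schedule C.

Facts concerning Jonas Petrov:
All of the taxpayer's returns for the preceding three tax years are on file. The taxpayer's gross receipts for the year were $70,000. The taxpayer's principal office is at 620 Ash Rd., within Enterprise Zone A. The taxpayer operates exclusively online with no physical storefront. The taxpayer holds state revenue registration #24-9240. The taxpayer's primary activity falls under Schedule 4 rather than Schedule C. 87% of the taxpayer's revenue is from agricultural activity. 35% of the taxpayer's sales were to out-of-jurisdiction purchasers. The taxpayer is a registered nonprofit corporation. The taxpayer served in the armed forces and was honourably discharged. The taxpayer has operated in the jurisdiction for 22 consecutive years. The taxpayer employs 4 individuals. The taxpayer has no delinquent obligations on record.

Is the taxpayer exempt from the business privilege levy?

Yes — exempt.

(1) ≥ 10 yrs in jurisdiction — met.
(a) not (state-registered) — not satisfied.
(i) returns current — holds.
(A) >40% out-of-jur. sales — not satisfied.
(B) receipts ≤ $100,000 — satisfied.
So (ii) is satisfied (F OR T).
(A) not (in enterprise zone) — fails.
(B) ≤ 5 employees — satisfied.
(iii) = F OR T = true.
(b): T AND T AND T → true.
(2): F OR T → true.
(a) has storefront — not met.
(b) not (nonprofit) — fails.
(i) ≥50% agricultural — satisfied.
(ii) veteran — met.
(c) = T AND T = true.
(3) = F OR F OR T = true.
Overall = T AND T AND T = true.
Exception (Schedule C activity) — not satisfied.
Result: main true OR exception false → true.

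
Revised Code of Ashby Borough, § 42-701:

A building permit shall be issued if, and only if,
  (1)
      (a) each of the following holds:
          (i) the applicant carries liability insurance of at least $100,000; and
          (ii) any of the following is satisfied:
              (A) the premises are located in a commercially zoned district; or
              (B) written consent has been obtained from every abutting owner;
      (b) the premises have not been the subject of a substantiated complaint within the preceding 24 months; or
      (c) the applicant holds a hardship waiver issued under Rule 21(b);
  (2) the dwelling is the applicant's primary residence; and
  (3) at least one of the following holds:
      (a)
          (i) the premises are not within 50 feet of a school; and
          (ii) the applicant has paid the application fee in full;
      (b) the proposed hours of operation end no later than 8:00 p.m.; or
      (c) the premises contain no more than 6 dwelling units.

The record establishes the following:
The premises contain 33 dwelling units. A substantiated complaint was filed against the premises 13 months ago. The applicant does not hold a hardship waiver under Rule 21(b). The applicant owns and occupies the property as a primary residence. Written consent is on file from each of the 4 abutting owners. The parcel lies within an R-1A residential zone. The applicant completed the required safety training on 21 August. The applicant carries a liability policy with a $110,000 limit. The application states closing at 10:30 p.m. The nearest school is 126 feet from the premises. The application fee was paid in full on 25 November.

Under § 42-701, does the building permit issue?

Yes — granted.

(i) insurance ≥ $100,000 — met.
(A) commercially zoned — fails.
(B) all abutters consent — satisfied.
So (ii) is satisfied (F OR T).
(a): T AND T → true.
(b) no complaint in 24 mo. — not satisfied.
(c) hardship waiver — fails.
So (1) is satisfied (T OR F OR F).
(2) primary residence — satisfied.
(i) ≥50 ft from school — holds.
(ii) fee paid — met.
So (a) is satisfied (T AND T).
(b) closes by 8 p.m. — fails.
(c) ≤ 6 units — fails.
(3): T OR F OR F → true.
Overall: T AND T AND T → true.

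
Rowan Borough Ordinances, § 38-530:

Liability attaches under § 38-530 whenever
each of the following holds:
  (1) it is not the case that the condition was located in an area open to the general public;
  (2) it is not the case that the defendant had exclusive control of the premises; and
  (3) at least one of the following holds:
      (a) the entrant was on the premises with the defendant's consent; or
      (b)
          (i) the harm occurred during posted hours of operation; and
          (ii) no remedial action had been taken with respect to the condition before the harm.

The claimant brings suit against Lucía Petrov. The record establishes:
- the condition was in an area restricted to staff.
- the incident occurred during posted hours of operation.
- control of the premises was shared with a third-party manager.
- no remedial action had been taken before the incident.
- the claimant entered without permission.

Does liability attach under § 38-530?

(1) not (public area) — holds.
(2) not (exclusive control) — met.
(a) consent to enter — not satisfied.
(i) during posted hours — met.
(ii) no remedial action — met.
So (b) is satisfied (T AND T).
(3) = F OR T = true.
So Overall is satisfied (T AND T AND T).

Yes — liable.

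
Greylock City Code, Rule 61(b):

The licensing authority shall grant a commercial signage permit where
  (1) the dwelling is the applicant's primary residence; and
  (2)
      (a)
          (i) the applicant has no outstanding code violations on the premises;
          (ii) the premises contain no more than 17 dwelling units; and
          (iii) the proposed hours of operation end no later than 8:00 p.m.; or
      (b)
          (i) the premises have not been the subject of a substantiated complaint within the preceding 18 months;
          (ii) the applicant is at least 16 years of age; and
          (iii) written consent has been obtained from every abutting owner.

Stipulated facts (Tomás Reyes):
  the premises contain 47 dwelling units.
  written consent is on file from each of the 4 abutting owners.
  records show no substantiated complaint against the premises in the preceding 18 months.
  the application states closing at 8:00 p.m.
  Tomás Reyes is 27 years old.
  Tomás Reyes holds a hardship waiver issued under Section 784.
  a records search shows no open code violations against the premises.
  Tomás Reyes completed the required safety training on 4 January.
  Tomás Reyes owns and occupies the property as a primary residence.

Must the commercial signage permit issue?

(1) primary residence — satisfied.
(i) no code violations — satisfied.
(ii) ≤ 17 units — not satisfied.
(iii) closes by 8 p.m. — satisfied.
So (a) is not satisfied (T AND F AND T).
(i) no complaint in 18 mo. — holds.
(ii) age ≥ 16 — holds.
(iii) all abutters consent — satisfied.
(b): T AND T AND T → true.
(2) = F OR T = true.
Overall = T AND T = true.

Yes — granted.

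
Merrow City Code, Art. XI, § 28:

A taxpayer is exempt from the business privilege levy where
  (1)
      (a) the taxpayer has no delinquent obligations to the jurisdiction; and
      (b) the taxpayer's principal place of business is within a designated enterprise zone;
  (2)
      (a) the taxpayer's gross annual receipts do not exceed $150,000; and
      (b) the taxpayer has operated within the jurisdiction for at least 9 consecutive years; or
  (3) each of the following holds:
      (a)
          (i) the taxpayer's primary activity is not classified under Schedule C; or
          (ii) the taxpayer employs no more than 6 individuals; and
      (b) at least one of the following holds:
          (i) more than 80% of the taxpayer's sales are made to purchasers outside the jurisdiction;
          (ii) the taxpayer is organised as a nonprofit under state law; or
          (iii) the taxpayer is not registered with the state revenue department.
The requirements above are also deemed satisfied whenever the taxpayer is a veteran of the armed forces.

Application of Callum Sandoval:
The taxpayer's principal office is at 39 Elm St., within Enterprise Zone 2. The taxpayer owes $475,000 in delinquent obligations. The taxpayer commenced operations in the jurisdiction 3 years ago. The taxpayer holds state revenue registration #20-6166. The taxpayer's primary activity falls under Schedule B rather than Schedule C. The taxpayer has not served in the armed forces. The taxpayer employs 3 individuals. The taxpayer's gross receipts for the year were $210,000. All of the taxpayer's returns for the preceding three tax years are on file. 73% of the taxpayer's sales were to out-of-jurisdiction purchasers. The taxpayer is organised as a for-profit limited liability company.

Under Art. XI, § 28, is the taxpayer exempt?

(a) no delinquency — fails.
(b) in enterprise zone — satisfied.
(1): F AND T → false.
(a) receipts ≤ $150,000 — fails.
(b) ≥ 9 yrs in jurisdiction — not met.
(2) = F AND F = false.
(i) not (Schedule C activity) — holds.
(ii) ≤ 6 employees — satisfied.
So (a) is satisfied (T OR T).
(i) >80% out-of-jur. sales — not satisfied.
(ii) nonprofit — not satisfied.
(iii) not (state-registered) — not met.
(b) = F OR F OR F = false.
So (3) is not satisfied (T AND F).
Overall = F OR F OR F = false.
Exception (veteran) — not satisfied.
Result: main false OR exception false → false.

No — not exempt.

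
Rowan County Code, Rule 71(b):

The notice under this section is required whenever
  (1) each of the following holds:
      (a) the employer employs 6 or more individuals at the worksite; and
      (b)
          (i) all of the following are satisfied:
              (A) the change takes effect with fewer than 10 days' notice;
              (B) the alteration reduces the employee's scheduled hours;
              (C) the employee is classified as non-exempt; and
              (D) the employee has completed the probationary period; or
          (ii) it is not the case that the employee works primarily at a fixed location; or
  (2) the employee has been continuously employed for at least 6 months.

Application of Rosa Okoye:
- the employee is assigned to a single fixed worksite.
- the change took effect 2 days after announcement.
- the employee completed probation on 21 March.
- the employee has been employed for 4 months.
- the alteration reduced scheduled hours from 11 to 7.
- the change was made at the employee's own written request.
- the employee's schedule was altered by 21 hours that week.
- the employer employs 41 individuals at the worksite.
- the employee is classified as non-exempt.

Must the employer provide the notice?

Yes — required.

(a) ≥ 6 at site — satisfied.
(A) < 10 days' notice — holds.
(B) hours reduced — met.
(C) non-exempt — holds.
(D) past probation — met.
So (i) is satisfied (T AND T AND T AND T).
(ii) not (fixed location) — not satisfied.
So (b) is satisfied (T OR F).
(1): T AND T → true.
(2) tenure ≥ 6 mo. — fails.
Overall: T OR F → true.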